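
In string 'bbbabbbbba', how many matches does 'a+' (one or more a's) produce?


Pattern 'a+' matches one or more consecutive a's.
String: 'bbbabbbbba'
Scanning for runs of a:
  Match 1: 'a' (length 1)
  Match 2: 'a' (length 1)
Total matches: 2

2


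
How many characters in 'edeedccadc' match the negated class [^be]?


Negated class [^be] matches any char NOT in {b, e}
Scanning 'edeedccadc':
  pos 0: 'e' -> no (excluded)
  pos 1: 'd' -> MATCH
  pos 2: 'e' -> no (excluded)
  pos 3: 'e' -> no (excluded)
  pos 4: 'd' -> MATCH
  pos 5: 'c' -> MATCH
  pos 6: 'c' -> MATCH
  pos 7: 'a' -> MATCH
  pos 8: 'd' -> MATCH
  pos 9: 'c' -> MATCH
Total matches: 7

7


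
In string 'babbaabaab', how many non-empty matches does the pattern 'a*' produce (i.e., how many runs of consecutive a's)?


Pattern 'a*' matches zero or more a's. We want non-empty runs of consecutive a's.
String: 'babbaabaab'
Walking through the string to find runs of a's:
  Run 1: positions 1-1 -> 'a'
  Run 2: positions 4-5 -> 'aa'
  Run 3: positions 7-8 -> 'aa'
Non-empty runs found: ['a', 'aa', 'aa']
Count: 3

3


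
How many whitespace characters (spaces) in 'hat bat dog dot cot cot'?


\s matches whitespace characters (spaces, tabs, etc.).
Text: 'hat bat dog dot cot cot'
This text has 6 words separated by spaces.
Number of spaces = number of words - 1 = 6 - 1 = 5

5


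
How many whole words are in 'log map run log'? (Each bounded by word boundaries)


Word boundaries (\b) mark the start/end of each word.
Text: 'log map run log'
Splitting by whitespace:
  Word 1: 'log'
  Word 2: 'map'
  Word 3: 'run'
  Word 4: 'log'
Total whole words: 4

4


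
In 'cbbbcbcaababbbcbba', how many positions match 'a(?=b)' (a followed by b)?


Lookahead 'a(?=b)' matches 'a' only when followed by 'b'.
String: 'cbbbcbcaababbbcbba'
Checking each position where char is 'a':
  pos 7: 'a' -> no (next='a')
  pos 8: 'a' -> MATCH (next='b')
  pos 10: 'a' -> MATCH (next='b')
Matching positions: [8, 10]
Count: 2

2


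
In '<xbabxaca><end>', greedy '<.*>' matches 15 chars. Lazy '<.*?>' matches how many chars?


Greedy '<.*>' tries to match as MUCH as possible.
Lazy '<.*?>' tries to match as LITTLE as possible.

String: '<xbabxaca><end>'
Greedy '<.*>' starts at first '<' and extends to the LAST '>': '<xbabxaca><end>' (15 chars)
Lazy '<.*?>' starts at first '<' and stops at the FIRST '>': '<xbabxaca>' (10 chars)

10


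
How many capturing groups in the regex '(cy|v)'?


To count capturing groups, count each '(' that starts a group.
Pattern: '(cy|v)'
Walking through the pattern:
  Position 0: '(' -> group #1
Total capturing groups: 1

1


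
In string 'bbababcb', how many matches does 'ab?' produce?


Pattern 'ab?' matches 'a' optionally followed by 'b'.
String: 'bbababcb'
Scanning left to right for 'a' then checking next char:
  Match 1: 'ab' (a followed by b)
  Match 2: 'ab' (a followed by b)
Total matches: 2

2


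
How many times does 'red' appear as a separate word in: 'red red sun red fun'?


Scanning each word for exact match 'red':
  Word 1: 'red' -> MATCH
  Word 2: 'red' -> MATCH
  Word 3: 'sun' -> no
  Word 4: 'red' -> MATCH
  Word 5: 'fun' -> no
Total matches: 3

3


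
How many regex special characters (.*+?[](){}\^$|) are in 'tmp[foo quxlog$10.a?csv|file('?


Regex special characters are: . * + ? [ ] ( ) { } \ ^ $ |
Scanning 'tmp[foo quxlog$10.a?csv|file(':
  pos 3: '[' -> SPECIAL
  pos 14: '$' -> SPECIAL
  pos 17: '.' -> SPECIAL
  pos 19: '?' -> SPECIAL
  pos 23: '|' -> SPECIAL
  pos 28: '(' -> SPECIAL
Special chars found: ['[', '$', '.', '?', '|', '(']
Total: 6

6


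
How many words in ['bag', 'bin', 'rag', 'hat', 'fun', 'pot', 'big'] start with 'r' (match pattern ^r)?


Pattern ^r anchors to start of word. Check which words begin with 'r':
  'bag' -> no
  'bin' -> no
  'rag' -> MATCH (starts with 'r')
  'hat' -> no
  'fun' -> no
  'pot' -> no
  'big' -> no
Matching words: ['rag']
Count: 1

1


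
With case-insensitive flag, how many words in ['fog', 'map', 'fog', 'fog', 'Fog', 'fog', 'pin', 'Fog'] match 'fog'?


Case-insensitive matching: compare each word's lowercase form to 'fog'.
  'fog' -> lower='fog' -> MATCH
  'map' -> lower='map' -> no
  'fog' -> lower='fog' -> MATCH
  'fog' -> lower='fog' -> MATCH
  'Fog' -> lower='fog' -> MATCH
  'fog' -> lower='fog' -> MATCH
  'pin' -> lower='pin' -> no
  'Fog' -> lower='fog' -> MATCH
Matches: ['fog', 'fog', 'fog', 'Fog', 'fog', 'Fog']
Count: 6

6


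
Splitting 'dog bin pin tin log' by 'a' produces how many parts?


Splitting by 'a' breaks the string at each occurrence of the separator.
Text: 'dog bin pin tin log'
Parts after split:
  Part 1: 'dog bin pin tin log'
Total parts: 1

1


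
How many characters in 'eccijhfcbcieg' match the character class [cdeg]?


Character class [cdeg] matches any of: {c, d, e, g}
Scanning string 'eccijhfcbcieg' character by character:
  pos 0: 'e' -> MATCH
  pos 1: 'c' -> MATCH
  pos 2: 'c' -> MATCH
  pos 3: 'i' -> no
  pos 4: 'j' -> no
  pos 5: 'h' -> no
  pos 6: 'f' -> no
  pos 7: 'c' -> MATCH
  pos 8: 'b' -> no
  pos 9: 'c' -> MATCH
  pos 10: 'i' -> no
  pos 11: 'e' -> MATCH
  pos 12: 'g' -> MATCH
Total matches: 7

7


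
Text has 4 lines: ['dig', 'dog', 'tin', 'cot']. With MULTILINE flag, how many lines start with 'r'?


With MULTILINE flag, ^ matches the start of each line.
Lines: ['dig', 'dog', 'tin', 'cot']
Checking which lines start with 'r':
  Line 1: 'dig' -> no
  Line 2: 'dog' -> no
  Line 3: 'tin' -> no
  Line 4: 'cot' -> no
Matching lines: []
Count: 0

0


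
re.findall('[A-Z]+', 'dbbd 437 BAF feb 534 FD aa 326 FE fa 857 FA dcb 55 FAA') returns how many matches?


Pattern '[A-Z]+' finds one or more uppercase letters.
Text: 'dbbd 437 BAF feb 534 FD aa 326 FE fa 857 FA dcb 55 FAA'
Scanning for matches:
  Match 1: 'BAF'
  Match 2: 'FD'
  Match 3: 'FE'
  Match 4: 'FA'
  Match 5: 'FAA'
Total matches: 5

5


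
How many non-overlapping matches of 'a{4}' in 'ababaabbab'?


Pattern 'a{4}' matches exactly 4 consecutive a's (greedy, non-overlapping).
String: 'ababaabbab'
Scanning for runs of a's:
  Run at pos 0: 'a' (length 1) -> 0 match(es)
  Run at pos 2: 'a' (length 1) -> 0 match(es)
  Run at pos 4: 'aa' (length 2) -> 0 match(es)
  Run at pos 8: 'a' (length 1) -> 0 match(es)
Matches found: []
Total: 0

0


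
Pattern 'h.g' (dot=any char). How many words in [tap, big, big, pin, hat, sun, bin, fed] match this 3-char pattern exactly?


Pattern 'h.g' means: starts with 'h', any single char, ends with 'g'.
Checking each word (must be exactly 3 chars):
  'tap' (len=3): no
  'big' (len=3): no
  'big' (len=3): no
  'pin' (len=3): no
  'hat' (len=3): no
  'sun' (len=3): no
  'bin' (len=3): no
  'fed' (len=3): no
Matching words: []
Total: 0

0


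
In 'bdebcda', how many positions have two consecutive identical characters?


Looking for consecutive identical characters in 'bdebcda':
  pos 0-1: 'b' vs 'd' -> different
  pos 1-2: 'd' vs 'e' -> different
  pos 2-3: 'e' vs 'b' -> different
  pos 3-4: 'b' vs 'c' -> different
  pos 4-5: 'c' vs 'd' -> different
  pos 5-6: 'd' vs 'a' -> different
Consecutive identical pairs: []
Count: 0

0


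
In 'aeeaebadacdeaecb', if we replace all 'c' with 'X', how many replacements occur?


re.sub('c', 'X', text) replaces every occurrence of 'c' with 'X'.
Text: 'aeeaebadacdeaecb'
Scanning for 'c':
  pos 9: 'c' -> replacement #1
  pos 14: 'c' -> replacement #2
Total replacements: 2

2


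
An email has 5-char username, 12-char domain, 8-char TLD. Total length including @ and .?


An email address has format: username@domain.tld
Username length: 5
'@' character: 1
Domain length: 12
'.' character: 1
TLD length: 8
Total = 5 + 1 + 12 + 1 + 8 = 27

27


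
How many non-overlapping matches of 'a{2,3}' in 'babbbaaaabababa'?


Pattern 'a{2,3}' matches between 2 and 3 consecutive a's (greedy).
String: 'babbbaaaabababa'
Finding runs of a's and applying greedy matching:
  Run at pos 1: 'a' (length 1)
  Run at pos 5: 'aaaa' (length 4)
  Run at pos 10: 'a' (length 1)
  Run at pos 12: 'a' (length 1)
  Run at pos 14: 'a' (length 1)
Matches: ['aaa']
Count: 1

1


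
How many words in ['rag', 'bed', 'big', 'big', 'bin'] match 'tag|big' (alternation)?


Alternation 'tag|big' matches either 'tag' or 'big'.
Checking each word:
  'rag' -> no
  'bed' -> no
  'big' -> MATCH
  'big' -> MATCH
  'bin' -> no
Matches: ['big', 'big']
Count: 2

2


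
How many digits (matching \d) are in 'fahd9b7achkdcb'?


\d matches any digit 0-9.
Scanning 'fahd9b7achkdcb':
  pos 4: '9' -> DIGIT
  pos 6: '7' -> DIGIT
Digits found: ['9', '7']
Total: 2

2


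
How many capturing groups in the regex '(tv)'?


To count capturing groups, count each '(' that starts a group.
Pattern: '(tv)'
Walking through the pattern:
  Position 0: '(' -> group #1
Total capturing groups: 1

1


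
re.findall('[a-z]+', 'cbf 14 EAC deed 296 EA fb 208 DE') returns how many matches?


Pattern '[a-z]+' finds one or more lowercase letters.
Text: 'cbf 14 EAC deed 296 EA fb 208 DE'
Scanning for matches:
  Match 1: 'cbf'
  Match 2: 'deed'
  Match 3: 'fb'
Total matches: 3

3


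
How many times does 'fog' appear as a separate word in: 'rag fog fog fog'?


Scanning each word for exact match 'fog':
  Word 1: 'rag' -> no
  Word 2: 'fog' -> MATCH
  Word 3: 'fog' -> MATCH
  Word 4: 'fog' -> MATCH
Total matches: 3

3


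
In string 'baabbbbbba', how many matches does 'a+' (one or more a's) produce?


Pattern 'a+' matches one or more consecutive a's.
String: 'baabbbbbba'
Scanning for runs of a:
  Match 1: 'aa' (length 2)
  Match 2: 'a' (length 1)
Total matches: 2

2


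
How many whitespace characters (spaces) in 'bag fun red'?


\s matches whitespace characters (spaces, tabs, etc.).
Text: 'bag fun red'
This text has 3 words separated by spaces.
Number of spaces = number of words - 1 = 3 - 1 = 2

2


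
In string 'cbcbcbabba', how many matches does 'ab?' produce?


Pattern 'ab?' matches 'a' optionally followed by 'b'.
String: 'cbcbcbabba'
Scanning left to right for 'a' then checking next char:
  Match 1: 'ab' (a followed by b)
  Match 2: 'a' (a not followed by b)
Total matches: 2

2


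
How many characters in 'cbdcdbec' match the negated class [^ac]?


Negated class [^ac] matches any char NOT in {a, c}
Scanning 'cbdcdbec':
  pos 0: 'c' -> no (excluded)
  pos 1: 'b' -> MATCH
  pos 2: 'd' -> MATCH
  pos 3: 'c' -> no (excluded)
  pos 4: 'd' -> MATCH
  pos 5: 'b' -> MATCH
  pos 6: 'e' -> MATCH
  pos 7: 'c' -> no (excluded)
Total matches: 5

5


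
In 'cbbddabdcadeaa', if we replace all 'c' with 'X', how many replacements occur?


re.sub('c', 'X', text) replaces every occurrence of 'c' with 'X'.
Text: 'cbbddabdcadeaa'
Scanning for 'c':
  pos 0: 'c' -> replacement #1
  pos 8: 'c' -> replacement #2
Total replacements: 2

2


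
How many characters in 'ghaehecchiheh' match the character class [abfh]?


Character class [abfh] matches any of: {a, b, f, h}
Scanning string 'ghaehecchiheh' character by character:
  pos 0: 'g' -> no
  pos 1: 'h' -> MATCH
  pos 2: 'a' -> MATCH
  pos 3: 'e' -> no
  pos 4: 'h' -> MATCH
  pos 5: 'e' -> no
  pos 6: 'c' -> no
  pos 7: 'c' -> no
  pos 8: 'h' -> MATCH
  pos 9: 'i' -> no
  pos 10: 'h' -> MATCH
  pos 11: 'e' -> no
  pos 12: 'h' -> MATCH
Total matches: 6

6


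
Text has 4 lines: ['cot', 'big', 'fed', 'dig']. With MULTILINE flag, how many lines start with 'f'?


With MULTILINE flag, ^ matches the start of each line.
Lines: ['cot', 'big', 'fed', 'dig']
Checking which lines start with 'f':
  Line 1: 'cot' -> no
  Line 2: 'big' -> no
  Line 3: 'fed' -> MATCH
  Line 4: 'dig' -> no
Matching lines: ['fed']
Count: 1

1


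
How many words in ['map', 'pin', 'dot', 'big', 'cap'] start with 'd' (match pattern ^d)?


Pattern ^d anchors to start of word. Check which words begin with 'd':
  'map' -> no
  'pin' -> no
  'dot' -> MATCH (starts with 'd')
  'big' -> no
  'cap' -> no
Matching words: ['dot']
Count: 1

1


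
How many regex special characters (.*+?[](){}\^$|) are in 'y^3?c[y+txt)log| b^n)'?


Regex special characters are: . * + ? [ ] ( ) { } \ ^ $ |
Scanning 'y^3?c[y+txt)log| b^n)':
  pos 1: '^' -> SPECIAL
  pos 3: '?' -> SPECIAL
  pos 5: '[' -> SPECIAL
  pos 7: '+' -> SPECIAL
  pos 11: ')' -> SPECIAL
  pos 15: '|' -> SPECIAL
  pos 18: '^' -> SPECIAL
  pos 20: ')' -> SPECIAL
Special chars found: ['^', '?', '[', '+', ')', '|', '^', ')']
Total: 8

8


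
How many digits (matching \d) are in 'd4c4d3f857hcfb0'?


\d matches any digit 0-9.
Scanning 'd4c4d3f857hcfb0':
  pos 1: '4' -> DIGIT
  pos 3: '4' -> DIGIT
  pos 5: '3' -> DIGIT
  pos 7: '8' -> DIGIT
  pos 8: '5' -> DIGIT
  pos 9: '7' -> DIGIT
  pos 14: '0' -> DIGIT
Digits found: ['4', '4', '3', '8', '5', '7', '0']
Total: 7

7


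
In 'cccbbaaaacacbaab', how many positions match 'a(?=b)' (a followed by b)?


Lookahead 'a(?=b)' matches 'a' only when followed by 'b'.
String: 'cccbbaaaacacbaab'
Checking each position where char is 'a':
  pos 5: 'a' -> no (next='a')
  pos 6: 'a' -> no (next='a')
  pos 7: 'a' -> no (next='a')
  pos 8: 'a' -> no (next='c')
  pos 10: 'a' -> no (next='c')
  pos 13: 'a' -> no (next='a')
  pos 14: 'a' -> MATCH (next='b')
Matching positions: [14]
Count: 1

1


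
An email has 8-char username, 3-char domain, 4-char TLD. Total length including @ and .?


An email address has format: username@domain.tld
Username length: 8
'@' character: 1
Domain length: 3
'.' character: 1
TLD length: 4
Total = 8 + 1 + 3 + 1 + 4 = 17

17


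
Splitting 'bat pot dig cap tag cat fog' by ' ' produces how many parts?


Splitting by ' ' breaks the string at each occurrence of the separator.
Text: 'bat pot dig cap tag cat fog'
Parts after split:
  Part 1: 'bat'
  Part 2: 'pot'
  Part 3: 'dig'
  Part 4: 'cap'
  Part 5: 'tag'
  Part 6: 'cat'
  Part 7: 'fog'
Total parts: 7

7


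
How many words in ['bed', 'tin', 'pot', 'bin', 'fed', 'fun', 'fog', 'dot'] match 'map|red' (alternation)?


Alternation 'map|red' matches either 'map' or 'red'.
Checking each word:
  'bed' -> no
  'tin' -> no
  'pot' -> no
  'bin' -> no
  'fed' -> no
  'fun' -> no
  'fog' -> no
  'dot' -> no
Matches: []
Count: 0

0


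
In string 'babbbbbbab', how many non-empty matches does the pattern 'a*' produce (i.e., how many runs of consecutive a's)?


Pattern 'a*' matches zero or more a's. We want non-empty runs of consecutive a's.
String: 'babbbbbbab'
Walking through the string to find runs of a's:
  Run 1: positions 1-1 -> 'a'
  Run 2: positions 8-8 -> 'a'
Non-empty runs found: ['a', 'a']
Count: 2

2


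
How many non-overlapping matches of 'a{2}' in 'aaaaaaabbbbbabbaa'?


Pattern 'a{2}' matches exactly 2 consecutive a's (greedy, non-overlapping).
String: 'aaaaaaabbbbbabbaa'
Scanning for runs of a's:
  Run at pos 0: 'aaaaaaa' (length 7) -> 3 match(es)
  Run at pos 12: 'a' (length 1) -> 0 match(es)
  Run at pos 15: 'aa' (length 2) -> 1 match(es)
Matches found: ['aa', 'aa', 'aa', 'aa']
Total: 4

4


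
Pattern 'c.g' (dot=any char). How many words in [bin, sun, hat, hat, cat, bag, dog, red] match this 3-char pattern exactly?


Pattern 'c.g' means: starts with 'c', any single char, ends with 'g'.
Checking each word (must be exactly 3 chars):
  'bin' (len=3): no
  'sun' (len=3): no
  'hat' (len=3): no
  'hat' (len=3): no
  'cat' (len=3): no
  'bag' (len=3): no
  'dog' (len=3): no
  'red' (len=3): no
Matching words: []
Total: 0

0


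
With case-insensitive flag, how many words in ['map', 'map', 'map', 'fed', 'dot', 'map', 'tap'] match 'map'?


Case-insensitive matching: compare each word's lowercase form to 'map'.
  'map' -> lower='map' -> MATCH
  'map' -> lower='map' -> MATCH
  'map' -> lower='map' -> MATCH
  'fed' -> lower='fed' -> no
  'dot' -> lower='dot' -> no
  'map' -> lower='map' -> MATCH
  'tap' -> lower='tap' -> no
Matches: ['map', 'map', 'map', 'map']
Count: 4

4


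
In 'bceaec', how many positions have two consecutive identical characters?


Looking for consecutive identical characters in 'bceaec':
  pos 0-1: 'b' vs 'c' -> different
  pos 1-2: 'c' vs 'e' -> different
  pos 2-3: 'e' vs 'a' -> different
  pos 3-4: 'a' vs 'e' -> different
  pos 4-5: 'e' vs 'c' -> different
Consecutive identical pairs: []
Count: 0

0


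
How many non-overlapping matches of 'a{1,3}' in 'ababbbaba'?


Pattern 'a{1,3}' matches between 1 and 3 consecutive a's (greedy).
String: 'ababbbaba'
Finding runs of a's and applying greedy matching:
  Run at pos 0: 'a' (length 1)
  Run at pos 2: 'a' (length 1)
  Run at pos 6: 'a' (length 1)
  Run at pos 8: 'a' (length 1)
Matches: ['a', 'a', 'a', 'a']
Count: 4

4


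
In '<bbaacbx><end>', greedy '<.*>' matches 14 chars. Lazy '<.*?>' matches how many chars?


Greedy '<.*>' tries to match as MUCH as possible.
Lazy '<.*?>' tries to match as LITTLE as possible.

String: '<bbaacbx><end>'
Greedy '<.*>' starts at first '<' and extends to the LAST '>': '<bbaacbx><end>' (14 chars)
Lazy '<.*?>' starts at first '<' and stops at the FIRST '>': '<bbaacbx>' (9 chars)

9


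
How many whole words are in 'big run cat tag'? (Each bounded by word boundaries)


Word boundaries (\b) mark the start/end of each word.
Text: 'big run cat tag'
Splitting by whitespace:
  Word 1: 'big'
  Word 2: 'run'
  Word 3: 'cat'
  Word 4: 'tag'
Total whole words: 4

4


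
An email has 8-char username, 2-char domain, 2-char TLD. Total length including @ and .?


An email address has format: username@domain.tld
Username length: 8
'@' character: 1
Domain length: 2
'.' character: 1
TLD length: 2
Total = 8 + 1 + 2 + 1 + 2 = 14

14


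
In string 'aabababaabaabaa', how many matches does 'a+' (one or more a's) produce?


Pattern 'a+' matches one or more consecutive a's.
String: 'aabababaabaabaa'
Scanning for runs of a:
  Match 1: 'aa' (length 2)
  Match 2: 'a' (length 1)
  Match 3: 'a' (length 1)
  Match 4: 'aa' (length 2)
  Match 5: 'aa' (length 2)
  Match 6: 'aa' (length 2)
Total matches: 6

6


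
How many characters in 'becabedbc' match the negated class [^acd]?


Negated class [^acd] matches any char NOT in {a, c, d}
Scanning 'becabedbc':
  pos 0: 'b' -> MATCH
  pos 1: 'e' -> MATCH
  pos 2: 'c' -> no (excluded)
  pos 3: 'a' -> no (excluded)
  pos 4: 'b' -> MATCH
  pos 5: 'e' -> MATCH
  pos 6: 'd' -> no (excluded)
  pos 7: 'b' -> MATCH
  pos 8: 'c' -> no (excluded)
Total matches: 5

5


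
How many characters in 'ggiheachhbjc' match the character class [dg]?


Character class [dg] matches any of: {d, g}
Scanning string 'ggiheachhbjc' character by character:
  pos 0: 'g' -> MATCH
  pos 1: 'g' -> MATCH
  pos 2: 'i' -> no
  pos 3: 'h' -> no
  pos 4: 'e' -> no
  pos 5: 'a' -> no
  pos 6: 'c' -> no
  pos 7: 'h' -> no
  pos 8: 'h' -> no
  pos 9: 'b' -> no
  pos 10: 'j' -> no
  pos 11: 'c' -> no
Total matches: 2

2


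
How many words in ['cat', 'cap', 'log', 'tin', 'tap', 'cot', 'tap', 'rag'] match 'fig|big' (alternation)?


Alternation 'fig|big' matches either 'fig' or 'big'.
Checking each word:
  'cat' -> no
  'cap' -> no
  'log' -> no
  'tin' -> no
  'tap' -> no
  'cot' -> no
  'tap' -> no
  'rag' -> no
Matches: []
Count: 0

0


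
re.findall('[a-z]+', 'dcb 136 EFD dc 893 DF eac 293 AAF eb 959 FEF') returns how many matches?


Pattern '[a-z]+' finds one or more lowercase letters.
Text: 'dcb 136 EFD dc 893 DF eac 293 AAF eb 959 FEF'
Scanning for matches:
  Match 1: 'dcb'
  Match 2: 'dc'
  Match 3: 'eac'
  Match 4: 'eb'
Total matches: 4

4


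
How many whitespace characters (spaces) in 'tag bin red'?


\s matches whitespace characters (spaces, tabs, etc.).
Text: 'tag bin red'
This text has 3 words separated by spaces.
Number of spaces = number of words - 1 = 3 - 1 = 2

2


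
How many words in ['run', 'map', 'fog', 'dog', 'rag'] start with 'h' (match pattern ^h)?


Pattern ^h anchors to start of word. Check which words begin with 'h':
  'run' -> no
  'map' -> no
  'fog' -> no
  'dog' -> no
  'rag' -> no
Matching words: []
Count: 0

0


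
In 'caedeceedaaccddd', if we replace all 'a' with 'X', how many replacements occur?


re.sub('a', 'X', text) replaces every occurrence of 'a' with 'X'.
Text: 'caedeceedaaccddd'
Scanning for 'a':
  pos 1: 'a' -> replacement #1
  pos 9: 'a' -> replacement #2
  pos 10: 'a' -> replacement #3
Total replacements: 3

3


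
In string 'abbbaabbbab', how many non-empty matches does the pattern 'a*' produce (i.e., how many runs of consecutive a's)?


Pattern 'a*' matches zero or more a's. We want non-empty runs of consecutive a's.
String: 'abbbaabbbab'
Walking through the string to find runs of a's:
  Run 1: positions 0-0 -> 'a'
  Run 2: positions 4-5 -> 'aa'
  Run 3: positions 9-9 -> 'a'
Non-empty runs found: ['a', 'aa', 'a']
Count: 3

3


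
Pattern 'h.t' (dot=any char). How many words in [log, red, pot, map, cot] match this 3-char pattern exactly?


Pattern 'h.t' means: starts with 'h', any single char, ends with 't'.
Checking each word (must be exactly 3 chars):
  'log' (len=3): no
  'red' (len=3): no
  'pot' (len=3): no
  'map' (len=3): no
  'cot' (len=3): no
Matching words: []
Total: 0

0


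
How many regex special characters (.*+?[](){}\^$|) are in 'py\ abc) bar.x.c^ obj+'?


Regex special characters are: . * + ? [ ] ( ) { } \ ^ $ |
Scanning 'py\ abc) bar.x.c^ obj+':
  pos 2: '\' -> SPECIAL
  pos 7: ')' -> SPECIAL
  pos 12: '.' -> SPECIAL
  pos 14: '.' -> SPECIAL
  pos 16: '^' -> SPECIAL
  pos 21: '+' -> SPECIAL
Special chars found: ['\\', ')', '.', '.', '^', '+']
Total: 6

6


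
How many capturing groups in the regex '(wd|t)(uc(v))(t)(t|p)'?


To count capturing groups, count each '(' that starts a group.
Pattern: '(wd|t)(uc(v))(t)(t|p)'
Walking through the pattern:
  Position 0: '(' -> group #1
  Position 6: '(' -> group #2
  Position 9: '(' -> group #3
  Position 13: '(' -> group #4
  Position 16: '(' -> group #5
Total capturing groups: 5

5


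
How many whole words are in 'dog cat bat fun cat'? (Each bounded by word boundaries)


Word boundaries (\b) mark the start/end of each word.
Text: 'dog cat bat fun cat'
Splitting by whitespace:
  Word 1: 'dog'
  Word 2: 'cat'
  Word 3: 'bat'
  Word 4: 'fun'
  Word 5: 'cat'
Total whole words: 5

5


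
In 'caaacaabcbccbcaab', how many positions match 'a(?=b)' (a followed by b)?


Lookahead 'a(?=b)' matches 'a' only when followed by 'b'.
String: 'caaacaabcbccbcaab'
Checking each position where char is 'a':
  pos 1: 'a' -> no (next='a')
  pos 2: 'a' -> no (next='a')
  pos 3: 'a' -> no (next='c')
  pos 5: 'a' -> no (next='a')
  pos 6: 'a' -> MATCH (next='b')
  pos 14: 'a' -> no (next='a')
  pos 15: 'a' -> MATCH (next='b')
Matching positions: [6, 15]
Count: 2

2


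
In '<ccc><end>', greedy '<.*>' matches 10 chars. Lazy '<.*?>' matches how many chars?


Greedy '<.*>' tries to match as MUCH as possible.
Lazy '<.*?>' tries to match as LITTLE as possible.

String: '<ccc><end>'
Greedy '<.*>' starts at first '<' and extends to the LAST '>': '<ccc><end>' (10 chars)
Lazy '<.*?>' starts at first '<' and stops at the FIRST '>': '<ccc>' (5 chars)

5


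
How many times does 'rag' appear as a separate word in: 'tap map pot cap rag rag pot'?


Scanning each word for exact match 'rag':
  Word 1: 'tap' -> no
  Word 2: 'map' -> no
  Word 3: 'pot' -> no
  Word 4: 'cap' -> no
  Word 5: 'rag' -> MATCH
  Word 6: 'rag' -> MATCH
  Word 7: 'pot' -> no
Total matches: 2

2


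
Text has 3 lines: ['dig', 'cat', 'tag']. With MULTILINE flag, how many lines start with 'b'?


With MULTILINE flag, ^ matches the start of each line.
Lines: ['dig', 'cat', 'tag']
Checking which lines start with 'b':
  Line 1: 'dig' -> no
  Line 2: 'cat' -> no
  Line 3: 'tag' -> no
Matching lines: []
Count: 0

0


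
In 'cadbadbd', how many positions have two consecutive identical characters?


Looking for consecutive identical characters in 'cadbadbd':
  pos 0-1: 'c' vs 'a' -> different
  pos 1-2: 'a' vs 'd' -> different
  pos 2-3: 'd' vs 'b' -> different
  pos 3-4: 'b' vs 'a' -> different
  pos 4-5: 'a' vs 'd' -> different
  pos 5-6: 'd' vs 'b' -> different
  pos 6-7: 'b' vs 'd' -> different
Consecutive identical pairs: []
Count: 0

0


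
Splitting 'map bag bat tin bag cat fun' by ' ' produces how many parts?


Splitting by ' ' breaks the string at each occurrence of the separator.
Text: 'map bag bat tin bag cat fun'
Parts after split:
  Part 1: 'map'
  Part 2: 'bag'
  Part 3: 'bat'
  Part 4: 'tin'
  Part 5: 'bag'
  Part 6: 'cat'
  Part 7: 'fun'
Total parts: 7

7


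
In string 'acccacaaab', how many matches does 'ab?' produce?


Pattern 'ab?' matches 'a' optionally followed by 'b'.
String: 'acccacaaab'
Scanning left to right for 'a' then checking next char:
  Match 1: 'a' (a not followed by b)
  Match 2: 'a' (a not followed by b)
  Match 3: 'a' (a not followed by b)
  Match 4: 'a' (a not followed by b)
  Match 5: 'ab' (a followed by b)
Total matches: 5

5


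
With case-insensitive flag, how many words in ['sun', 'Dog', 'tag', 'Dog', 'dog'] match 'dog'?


Case-insensitive matching: compare each word's lowercase form to 'dog'.
  'sun' -> lower='sun' -> no
  'Dog' -> lower='dog' -> MATCH
  'tag' -> lower='tag' -> no
  'Dog' -> lower='dog' -> MATCH
  'dog' -> lower='dog' -> MATCH
Matches: ['Dog', 'Dog', 'dog']
Count: 3

3


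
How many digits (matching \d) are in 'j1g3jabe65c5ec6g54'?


\d matches any digit 0-9.
Scanning 'j1g3jabe65c5ec6g54':
  pos 1: '1' -> DIGIT
  pos 3: '3' -> DIGIT
  pos 8: '6' -> DIGIT
  pos 9: '5' -> DIGIT
  pos 11: '5' -> DIGIT
  pos 14: '6' -> DIGIT
  pos 16: '5' -> DIGIT
  pos 17: '4' -> DIGIT
Digits found: ['1', '3', '6', '5', '5', '6', '5', '4']
Total: 8

8


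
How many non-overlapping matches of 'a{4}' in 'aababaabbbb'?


Pattern 'a{4}' matches exactly 4 consecutive a's (greedy, non-overlapping).
String: 'aababaabbbb'
Scanning for runs of a's:
  Run at pos 0: 'aa' (length 2) -> 0 match(es)
  Run at pos 3: 'a' (length 1) -> 0 match(es)
  Run at pos 5: 'aa' (length 2) -> 0 match(es)
Matches found: []
Total: 0

0


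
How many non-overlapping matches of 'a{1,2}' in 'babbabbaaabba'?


Pattern 'a{1,2}' matches between 1 and 2 consecutive a's (greedy).
String: 'babbabbaaabba'
Finding runs of a's and applying greedy matching:
  Run at pos 1: 'a' (length 1)
  Run at pos 4: 'a' (length 1)
  Run at pos 7: 'aaa' (length 3)
  Run at pos 12: 'a' (length 1)
Matches: ['a', 'a', 'aa', 'a', 'a']
Count: 5

5


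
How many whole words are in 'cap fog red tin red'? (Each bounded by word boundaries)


Word boundaries (\b) mark the start/end of each word.
Text: 'cap fog red tin red'
Splitting by whitespace:
  Word 1: 'cap'
  Word 2: 'fog'
  Word 3: 'red'
  Word 4: 'tin'
  Word 5: 'red'
Total whole words: 5

5


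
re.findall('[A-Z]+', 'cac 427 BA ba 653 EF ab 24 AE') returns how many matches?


Pattern '[A-Z]+' finds one or more uppercase letters.
Text: 'cac 427 BA ba 653 EF ab 24 AE'
Scanning for matches:
  Match 1: 'BA'
  Match 2: 'EF'
  Match 3: 'AE'
Total matches: 3

3


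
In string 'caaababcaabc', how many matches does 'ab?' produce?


Pattern 'ab?' matches 'a' optionally followed by 'b'.
String: 'caaababcaabc'
Scanning left to right for 'a' then checking next char:
  Match 1: 'a' (a not followed by b)
  Match 2: 'a' (a not followed by b)
  Match 3: 'ab' (a followed by b)
  Match 4: 'ab' (a followed by b)
  Match 5: 'a' (a not followed by b)
  Match 6: 'ab' (a followed by b)
Total matches: 6

6


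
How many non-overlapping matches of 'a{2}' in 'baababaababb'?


Pattern 'a{2}' matches exactly 2 consecutive a's (greedy, non-overlapping).
String: 'baababaababb'
Scanning for runs of a's:
  Run at pos 1: 'aa' (length 2) -> 1 match(es)
  Run at pos 4: 'a' (length 1) -> 0 match(es)
  Run at pos 6: 'aa' (length 2) -> 1 match(es)
  Run at pos 9: 'a' (length 1) -> 0 match(es)
Matches found: ['aa', 'aa']
Total: 2

2


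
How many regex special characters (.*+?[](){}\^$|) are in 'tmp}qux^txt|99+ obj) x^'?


Regex special characters are: . * + ? [ ] ( ) { } \ ^ $ |
Scanning 'tmp}qux^txt|99+ obj) x^':
  pos 3: '}' -> SPECIAL
  pos 7: '^' -> SPECIAL
  pos 11: '|' -> SPECIAL
  pos 14: '+' -> SPECIAL
  pos 19: ')' -> SPECIAL
  pos 22: '^' -> SPECIAL
Special chars found: ['}', '^', '|', '+', ')', '^']
Total: 6

6


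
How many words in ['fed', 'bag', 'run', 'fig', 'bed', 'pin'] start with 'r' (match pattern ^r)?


Pattern ^r anchors to start of word. Check which words begin with 'r':
  'fed' -> no
  'bag' -> no
  'run' -> MATCH (starts with 'r')
  'fig' -> no
  'bed' -> no
  'pin' -> no
Matching words: ['run']
Count: 1

1


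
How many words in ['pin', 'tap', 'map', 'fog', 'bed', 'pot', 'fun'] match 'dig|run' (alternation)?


Alternation 'dig|run' matches either 'dig' or 'run'.
Checking each word:
  'pin' -> no
  'tap' -> no
  'map' -> no
  'fog' -> no
  'bed' -> no
  'pot' -> no
  'fun' -> no
Matches: []
Count: 0

0


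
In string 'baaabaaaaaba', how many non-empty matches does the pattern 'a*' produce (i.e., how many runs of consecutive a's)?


Pattern 'a*' matches zero or more a's. We want non-empty runs of consecutive a's.
String: 'baaabaaaaaba'
Walking through the string to find runs of a's:
  Run 1: positions 1-3 -> 'aaa'
  Run 2: positions 5-9 -> 'aaaaa'
  Run 3: positions 11-11 -> 'a'
Non-empty runs found: ['aaa', 'aaaaa', 'a']
Count: 3

3


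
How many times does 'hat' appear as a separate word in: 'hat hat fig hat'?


Scanning each word for exact match 'hat':
  Word 1: 'hat' -> MATCH
  Word 2: 'hat' -> MATCH
  Word 3: 'fig' -> no
  Word 4: 'hat' -> MATCH
Total matches: 3

3


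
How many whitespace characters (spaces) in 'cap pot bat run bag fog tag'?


\s matches whitespace characters (spaces, tabs, etc.).
Text: 'cap pot bat run bag fog tag'
This text has 7 words separated by spaces.
Number of spaces = number of words - 1 = 7 - 1 = 6

6


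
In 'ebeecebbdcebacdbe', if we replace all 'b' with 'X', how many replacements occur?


re.sub('b', 'X', text) replaces every occurrence of 'b' with 'X'.
Text: 'ebeecebbdcebacdbe'
Scanning for 'b':
  pos 1: 'b' -> replacement #1
  pos 6: 'b' -> replacement #2
  pos 7: 'b' -> replacement #3
  pos 11: 'b' -> replacement #4
  pos 15: 'b' -> replacement #5
Total replacements: 5

5


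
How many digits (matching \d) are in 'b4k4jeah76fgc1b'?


\d matches any digit 0-9.
Scanning 'b4k4jeah76fgc1b':
  pos 1: '4' -> DIGIT
  pos 3: '4' -> DIGIT
  pos 8: '7' -> DIGIT
  pos 9: '6' -> DIGIT
  pos 13: '1' -> DIGIT
Digits found: ['4', '4', '7', '6', '1']
Total: 5

5


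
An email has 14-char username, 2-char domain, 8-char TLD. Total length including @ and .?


An email address has format: username@domain.tld
Username length: 14
'@' character: 1
Domain length: 2
'.' character: 1
TLD length: 8
Total = 14 + 1 + 2 + 1 + 8 = 26

26


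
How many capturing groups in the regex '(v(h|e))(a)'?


To count capturing groups, count each '(' that starts a group.
Pattern: '(v(h|e))(a)'
Walking through the pattern:
  Position 0: '(' -> group #1
  Position 2: '(' -> group #2
  Position 8: '(' -> group #3
Total capturing groups: 3

3


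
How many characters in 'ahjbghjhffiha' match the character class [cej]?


Character class [cej] matches any of: {c, e, j}
Scanning string 'ahjbghjhffiha' character by character:
  pos 0: 'a' -> no
  pos 1: 'h' -> no
  pos 2: 'j' -> MATCH
  pos 3: 'b' -> no
  pos 4: 'g' -> no
  pos 5: 'h' -> no
  pos 6: 'j' -> MATCH
  pos 7: 'h' -> no
  pos 8: 'f' -> no
  pos 9: 'f' -> no
  pos 10: 'i' -> no
  pos 11: 'h' -> no
  pos 12: 'a' -> no
Total matches: 2

2


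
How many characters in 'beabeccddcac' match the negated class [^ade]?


Negated class [^ade] matches any char NOT in {a, d, e}
Scanning 'beabeccddcac':
  pos 0: 'b' -> MATCH
  pos 1: 'e' -> no (excluded)
  pos 2: 'a' -> no (excluded)
  pos 3: 'b' -> MATCH
  pos 4: 'e' -> no (excluded)
  pos 5: 'c' -> MATCH
  pos 6: 'c' -> MATCH
  pos 7: 'd' -> no (excluded)
  pos 8: 'd' -> no (excluded)
  pos 9: 'c' -> MATCH
  pos 10: 'a' -> no (excluded)
  pos 11: 'c' -> MATCH
Total matches: 6

6


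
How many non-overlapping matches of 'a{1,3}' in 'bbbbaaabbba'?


Pattern 'a{1,3}' matches between 1 and 3 consecutive a's (greedy).
String: 'bbbbaaabbba'
Finding runs of a's and applying greedy matching:
  Run at pos 4: 'aaa' (length 3)
  Run at pos 10: 'a' (length 1)
Matches: ['aaa', 'a']
Count: 2

2


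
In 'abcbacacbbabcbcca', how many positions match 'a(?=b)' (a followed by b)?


Lookahead 'a(?=b)' matches 'a' only when followed by 'b'.
String: 'abcbacacbbabcbcca'
Checking each position where char is 'a':
  pos 0: 'a' -> MATCH (next='b')
  pos 4: 'a' -> no (next='c')
  pos 6: 'a' -> no (next='c')
  pos 10: 'a' -> MATCH (next='b')
Matching positions: [0, 10]
Count: 2

2


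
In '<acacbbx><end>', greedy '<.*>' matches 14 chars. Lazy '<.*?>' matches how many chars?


Greedy '<.*>' tries to match as MUCH as possible.
Lazy '<.*?>' tries to match as LITTLE as possible.

String: '<acacbbx><end>'
Greedy '<.*>' starts at first '<' and extends to the LAST '>': '<acacbbx><end>' (14 chars)
Lazy '<.*?>' starts at first '<' and stops at the FIRST '>': '<acacbbx>' (9 chars)

9


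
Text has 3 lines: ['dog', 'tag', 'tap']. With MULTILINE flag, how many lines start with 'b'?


With MULTILINE flag, ^ matches the start of each line.
Lines: ['dog', 'tag', 'tap']
Checking which lines start with 'b':
  Line 1: 'dog' -> no
  Line 2: 'tag' -> no
  Line 3: 'tap' -> no
Matching lines: []
Count: 0

0


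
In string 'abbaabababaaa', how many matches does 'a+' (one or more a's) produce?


Pattern 'a+' matches one or more consecutive a's.
String: 'abbaabababaaa'
Scanning for runs of a:
  Match 1: 'a' (length 1)
  Match 2: 'aa' (length 2)
  Match 3: 'a' (length 1)
  Match 4: 'a' (length 1)
  Match 5: 'aaa' (length 3)
Total matches: 5

5


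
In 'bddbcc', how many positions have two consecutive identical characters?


Looking for consecutive identical characters in 'bddbcc':
  pos 0-1: 'b' vs 'd' -> different
  pos 1-2: 'd' vs 'd' -> MATCH ('dd')
  pos 2-3: 'd' vs 'b' -> different
  pos 3-4: 'b' vs 'c' -> different
  pos 4-5: 'c' vs 'c' -> MATCH ('cc')
Consecutive identical pairs: ['dd', 'cc']
Count: 2

2


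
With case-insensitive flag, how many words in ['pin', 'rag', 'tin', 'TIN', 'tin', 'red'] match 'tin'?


Case-insensitive matching: compare each word's lowercase form to 'tin'.
  'pin' -> lower='pin' -> no
  'rag' -> lower='rag' -> no
  'tin' -> lower='tin' -> MATCH
  'TIN' -> lower='tin' -> MATCH
  'tin' -> lower='tin' -> MATCH
  'red' -> lower='red' -> no
Matches: ['tin', 'TIN', 'tin']
Count: 3

3


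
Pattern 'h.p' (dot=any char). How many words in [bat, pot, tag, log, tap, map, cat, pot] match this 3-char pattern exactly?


Pattern 'h.p' means: starts with 'h', any single char, ends with 'p'.
Checking each word (must be exactly 3 chars):
  'bat' (len=3): no
  'pot' (len=3): no
  'tag' (len=3): no
  'log' (len=3): no
  'tap' (len=3): no
  'map' (len=3): no
  'cat' (len=3): no
  'pot' (len=3): no
Matching words: []
Total: 0

0


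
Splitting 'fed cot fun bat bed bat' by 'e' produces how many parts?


Splitting by 'e' breaks the string at each occurrence of the separator.
Text: 'fed cot fun bat bed bat'
Parts after split:
  Part 1: 'f'
  Part 2: 'd cot fun bat b'
  Part 3: 'd bat'
Total parts: 3

3


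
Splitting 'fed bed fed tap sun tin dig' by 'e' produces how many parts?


Splitting by 'e' breaks the string at each occurrence of the separator.
Text: 'fed bed fed tap sun tin dig'
Parts after split:
  Part 1: 'f'
  Part 2: 'd b'
  Part 3: 'd f'
  Part 4: 'd tap sun tin dig'
Total parts: 4

4


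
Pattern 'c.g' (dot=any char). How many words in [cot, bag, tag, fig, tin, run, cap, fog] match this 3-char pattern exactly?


Pattern 'c.g' means: starts with 'c', any single char, ends with 'g'.
Checking each word (must be exactly 3 chars):
  'cot' (len=3): no
  'bag' (len=3): no
  'tag' (len=3): no
  'fig' (len=3): no
  'tin' (len=3): no
  'run' (len=3): no
  'cap' (len=3): no
  'fog' (len=3): no
Matching words: []
Total: 0

0


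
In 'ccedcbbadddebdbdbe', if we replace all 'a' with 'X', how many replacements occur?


re.sub('a', 'X', text) replaces every occurrence of 'a' with 'X'.
Text: 'ccedcbbadddebdbdbe'
Scanning for 'a':
  pos 7: 'a' -> replacement #1
Total replacements: 1

1


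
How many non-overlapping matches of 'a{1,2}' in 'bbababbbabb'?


Pattern 'a{1,2}' matches between 1 and 2 consecutive a's (greedy).
String: 'bbababbbabb'
Finding runs of a's and applying greedy matching:
  Run at pos 2: 'a' (length 1)
  Run at pos 4: 'a' (length 1)
  Run at pos 8: 'a' (length 1)
Matches: ['a', 'a', 'a']
Count: 3

3


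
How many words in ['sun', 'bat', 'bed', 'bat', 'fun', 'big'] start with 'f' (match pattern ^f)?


Pattern ^f anchors to start of word. Check which words begin with 'f':
  'sun' -> no
  'bat' -> no
  'bed' -> no
  'bat' -> no
  'fun' -> MATCH (starts with 'f')
  'big' -> no
Matching words: ['fun']
Count: 1

1


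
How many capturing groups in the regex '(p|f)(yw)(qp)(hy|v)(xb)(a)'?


To count capturing groups, count each '(' that starts a group.
Pattern: '(p|f)(yw)(qp)(hy|v)(xb)(a)'
Walking through the pattern:
  Position 0: '(' -> group #1
  Position 5: '(' -> group #2
  Position 9: '(' -> group #3
  Position 13: '(' -> group #4
  Position 19: '(' -> group #5
  Position 23: '(' -> group #6
Total capturing groups: 6

6


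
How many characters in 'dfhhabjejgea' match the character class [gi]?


Character class [gi] matches any of: {g, i}
Scanning string 'dfhhabjejgea' character by character:
  pos 0: 'd' -> no
  pos 1: 'f' -> no
  pos 2: 'h' -> no
  pos 3: 'h' -> no
  pos 4: 'a' -> no
  pos 5: 'b' -> no
  pos 6: 'j' -> no
  pos 7: 'e' -> no
  pos 8: 'j' -> no
  pos 9: 'g' -> MATCH
  pos 10: 'e' -> no
  pos 11: 'a' -> no
Total matches: 1

1


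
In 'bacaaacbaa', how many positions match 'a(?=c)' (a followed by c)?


Lookahead 'a(?=c)' matches 'a' only when followed by 'c'.
String: 'bacaaacbaa'
Checking each position where char is 'a':
  pos 1: 'a' -> MATCH (next='c')
  pos 3: 'a' -> no (next='a')
  pos 4: 'a' -> no (next='a')
  pos 5: 'a' -> MATCH (next='c')
  pos 8: 'a' -> no (next='a')
Matching positions: [1, 5]
Count: 2

2


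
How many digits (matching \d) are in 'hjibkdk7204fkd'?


\d matches any digit 0-9.
Scanning 'hjibkdk7204fkd':
  pos 7: '7' -> DIGIT
  pos 8: '2' -> DIGIT
  pos 9: '0' -> DIGIT
  pos 10: '4' -> DIGIT
Digits found: ['7', '2', '0', '4']
Total: 4

4


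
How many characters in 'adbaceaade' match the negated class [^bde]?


Negated class [^bde] matches any char NOT in {b, d, e}
Scanning 'adbaceaade':
  pos 0: 'a' -> MATCH
  pos 1: 'd' -> no (excluded)
  pos 2: 'b' -> no (excluded)
  pos 3: 'a' -> MATCH
  pos 4: 'c' -> MATCH
  pos 5: 'e' -> no (excluded)
  pos 6: 'a' -> MATCH
  pos 7: 'a' -> MATCH
  pos 8: 'd' -> no (excluded)
  pos 9: 'e' -> no (excluded)
Total matches: 5

5


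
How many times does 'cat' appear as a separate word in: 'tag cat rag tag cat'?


Scanning each word for exact match 'cat':
  Word 1: 'tag' -> no
  Word 2: 'cat' -> MATCH
  Word 3: 'rag' -> no
  Word 4: 'tag' -> no
  Word 5: 'cat' -> MATCH
Total matches: 2

2


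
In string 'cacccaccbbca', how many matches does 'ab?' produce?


Pattern 'ab?' matches 'a' optionally followed by 'b'.
String: 'cacccaccbbca'
Scanning left to right for 'a' then checking next char:
  Match 1: 'a' (a not followed by b)
  Match 2: 'a' (a not followed by b)
  Match 3: 'a' (a not followed by b)
Total matches: 3

3


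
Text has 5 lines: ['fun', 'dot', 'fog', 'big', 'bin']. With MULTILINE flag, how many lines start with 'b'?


With MULTILINE flag, ^ matches the start of each line.
Lines: ['fun', 'dot', 'fog', 'big', 'bin']
Checking which lines start with 'b':
  Line 1: 'fun' -> no
  Line 2: 'dot' -> no
  Line 3: 'fog' -> no
  Line 4: 'big' -> MATCH
  Line 5: 'bin' -> MATCH
Matching lines: ['big', 'bin']
Count: 2

2


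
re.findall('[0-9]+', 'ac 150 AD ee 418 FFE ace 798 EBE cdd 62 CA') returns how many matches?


Pattern '[0-9]+' finds one or more digits.
Text: 'ac 150 AD ee 418 FFE ace 798 EBE cdd 62 CA'
Scanning for matches:
  Match 1: '150'
  Match 2: '418'
  Match 3: '798'
  Match 4: '62'
Total matches: 4

4
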